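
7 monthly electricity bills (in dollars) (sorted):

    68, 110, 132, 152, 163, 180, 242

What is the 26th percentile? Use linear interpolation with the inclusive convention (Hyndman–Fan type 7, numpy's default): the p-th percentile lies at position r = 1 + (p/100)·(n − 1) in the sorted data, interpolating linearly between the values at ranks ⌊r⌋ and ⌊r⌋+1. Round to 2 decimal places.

122.32

n = 7.
r = 1 + (26/100)·(7 − 1) = 1 + 1.56 = 2.56.
Rank 2 is 110 and rank 3 is 132.
Interpolate: 110 + 0.56·(132 − 110) = 110 + 0.56·22 = 122.32.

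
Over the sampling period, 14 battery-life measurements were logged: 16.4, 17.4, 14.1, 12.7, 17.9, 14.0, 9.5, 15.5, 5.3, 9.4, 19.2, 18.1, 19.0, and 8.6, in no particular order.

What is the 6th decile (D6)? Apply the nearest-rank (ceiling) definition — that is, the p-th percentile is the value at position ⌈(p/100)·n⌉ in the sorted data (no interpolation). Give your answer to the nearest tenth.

16.4

Sorted: 5.3, 8.6, 9.4, 9.5, 12.7, 14.0, 14.1, 15.5, 16.4, 17.4, 17.9, 18.1, 19.0, 19.2.
n = 14.
Position = ⌈60/100 · 14⌉ = ⌈8.4⌉ = 9.
The value at rank 9 is 16.4.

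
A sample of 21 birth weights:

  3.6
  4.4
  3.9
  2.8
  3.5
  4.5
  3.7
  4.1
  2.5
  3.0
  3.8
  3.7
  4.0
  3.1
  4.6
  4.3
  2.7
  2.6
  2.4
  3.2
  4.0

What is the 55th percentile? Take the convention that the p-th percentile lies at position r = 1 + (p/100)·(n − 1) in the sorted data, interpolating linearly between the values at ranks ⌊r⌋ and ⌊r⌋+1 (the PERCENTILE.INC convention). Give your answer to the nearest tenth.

Sorted: 2.4, 2.5, 2.6, 2.7, 2.8, 3.0, 3.1, 3.2, 3.5, 3.6, 3.7, 3.7, 3.8, 3.9, 4.0, 4.0, 4.1, 4.3, 4.4, 4.5, 4.6.
n = 21.
r = 1 + (55/100)·(21 − 1) = 1 + 11 = 12.
r is an integer, so P55 is the value at rank 12: 3.7.

3.7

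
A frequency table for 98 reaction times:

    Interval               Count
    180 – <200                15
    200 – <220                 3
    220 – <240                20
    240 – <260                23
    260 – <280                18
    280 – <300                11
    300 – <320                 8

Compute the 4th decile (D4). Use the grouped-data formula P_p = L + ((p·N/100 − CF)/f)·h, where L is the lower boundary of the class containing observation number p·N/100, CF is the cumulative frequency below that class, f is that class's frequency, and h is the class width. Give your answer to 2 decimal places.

N = 98; target position k = 40/100 · 98 = 39.2.
Cumulative frequencies: 15, 18, 38, 61, 79, 90, 98.
Observation 39.2 falls in the class 240 – <260.
L = 240, CF = 38, f = 23, h = 20.
P40 = 240 + ((39.2 − 38)/23)·20 = 240 + 1.04348 = 241.043.

241.04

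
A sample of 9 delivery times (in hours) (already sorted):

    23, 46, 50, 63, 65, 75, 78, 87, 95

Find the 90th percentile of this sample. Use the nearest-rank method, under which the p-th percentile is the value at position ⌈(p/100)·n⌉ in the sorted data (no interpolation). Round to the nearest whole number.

95

n = 9.
Position = ⌈90/100 · 9⌉ = ⌈8.1⌉ = 9.
The value at rank 9 is 95.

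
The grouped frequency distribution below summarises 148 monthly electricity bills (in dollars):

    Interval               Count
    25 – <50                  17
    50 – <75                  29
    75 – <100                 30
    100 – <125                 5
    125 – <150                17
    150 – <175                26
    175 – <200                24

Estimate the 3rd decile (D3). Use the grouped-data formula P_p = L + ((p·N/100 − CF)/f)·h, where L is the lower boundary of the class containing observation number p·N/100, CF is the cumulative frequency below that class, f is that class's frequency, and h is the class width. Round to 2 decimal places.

73.62

N = 148; target position k = 30/100 · 148 = 44.4.
Cumulative frequencies: 17, 46, 76, 81, 98, 124, 148.
Observation 44.4 falls in the class 50 – <75.
L = 50, CF = 17, f = 29, h = 25.
P30 = 50 + ((44.4 − 17)/29)·25 = 50 + 23.6207 = 73.6207.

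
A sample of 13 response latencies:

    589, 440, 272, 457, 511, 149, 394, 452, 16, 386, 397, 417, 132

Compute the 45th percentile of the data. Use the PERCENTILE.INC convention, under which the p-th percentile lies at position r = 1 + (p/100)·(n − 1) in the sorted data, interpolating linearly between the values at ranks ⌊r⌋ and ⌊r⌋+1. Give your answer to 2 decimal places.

395.20

Sorted: 16, 132, 149, 272, 386, 394, 397, 417, 440, 452, 457, 511, 589.
n = 13.
r = 1 + (45/100)·(13 − 1) = 1 + 5.4 = 6.4.
Rank 6 is 394 and rank 7 is 397.
Interpolate: 394 + 0.4·(397 − 394) = 394 + 0.4·3 = 395.2.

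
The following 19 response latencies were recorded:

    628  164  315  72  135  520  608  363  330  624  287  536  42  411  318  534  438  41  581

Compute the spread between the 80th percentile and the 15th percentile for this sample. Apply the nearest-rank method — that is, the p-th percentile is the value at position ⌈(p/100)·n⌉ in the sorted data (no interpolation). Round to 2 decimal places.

Sorted: 41, 42, 72, 135, 164, 287, 315, 318, 330, 363, 411, 438, 520, 534, 536, 581, 608, 624, 628.
n = 19.
P15: rank ⌈15/100·19⌉ = 3 → 72.
P80: rank ⌈80/100·19⌉ = 16 → 581.
Difference: 581 − 72 = 509.

509.00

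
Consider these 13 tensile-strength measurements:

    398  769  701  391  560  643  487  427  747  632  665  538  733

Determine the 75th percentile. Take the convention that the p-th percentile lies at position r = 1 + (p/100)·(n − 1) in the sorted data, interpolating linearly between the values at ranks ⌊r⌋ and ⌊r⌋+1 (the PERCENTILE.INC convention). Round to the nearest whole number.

Sorted: 391, 398, 427, 487, 538, 560, 632, 643, 665, 701, 733, 747, 769.
n = 13.
r = 1 + (75/100)·(13 − 1) = 1 + 9 = 10.
r is an integer, so P75 is the value at rank 10: 701.

701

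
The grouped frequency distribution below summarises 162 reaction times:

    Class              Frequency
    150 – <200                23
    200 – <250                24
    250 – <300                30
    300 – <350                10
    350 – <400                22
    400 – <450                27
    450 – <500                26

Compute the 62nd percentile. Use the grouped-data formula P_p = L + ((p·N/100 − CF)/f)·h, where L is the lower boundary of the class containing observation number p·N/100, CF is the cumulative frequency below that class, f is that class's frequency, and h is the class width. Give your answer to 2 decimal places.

380.55

N = 162; target position k = 62/100 · 162 = 100.44.
Cumulative frequencies: 23, 47, 77, 87, 109, 136, 162.
Observation 100.44 falls in the class 350 – <400.
L = 350, CF = 87, f = 22, h = 50.
P62 = 350 + ((100.44 − 87)/22)·50 = 350 + 30.5455 = 380.545.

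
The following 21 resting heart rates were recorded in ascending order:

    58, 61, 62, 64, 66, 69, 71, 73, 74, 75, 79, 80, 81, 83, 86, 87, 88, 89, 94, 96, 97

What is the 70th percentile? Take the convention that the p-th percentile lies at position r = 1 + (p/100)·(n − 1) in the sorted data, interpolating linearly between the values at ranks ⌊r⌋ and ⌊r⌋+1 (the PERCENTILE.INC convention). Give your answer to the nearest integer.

86

n = 21.
r = 1 + (70/100)·(21 − 1) = 1 + 14 = 15.
r is an integer, so P70 is the value at rank 15: 86.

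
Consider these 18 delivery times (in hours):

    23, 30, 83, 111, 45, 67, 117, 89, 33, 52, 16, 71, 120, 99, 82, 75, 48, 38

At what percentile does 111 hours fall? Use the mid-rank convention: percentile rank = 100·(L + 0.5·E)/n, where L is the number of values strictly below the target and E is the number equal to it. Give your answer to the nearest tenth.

86.1

Sorted: 16, 23, 30, 33, 38, 45, 48, 52, 67, 71, 75, 82, 83, 89, 99, 111, 117, 120.
Count below 111: L = 15; count equal: E = 1; n = 18.
Percentile rank = 100·(15 + 0.5·1)/18 = 100·15.5/18 = 86.11.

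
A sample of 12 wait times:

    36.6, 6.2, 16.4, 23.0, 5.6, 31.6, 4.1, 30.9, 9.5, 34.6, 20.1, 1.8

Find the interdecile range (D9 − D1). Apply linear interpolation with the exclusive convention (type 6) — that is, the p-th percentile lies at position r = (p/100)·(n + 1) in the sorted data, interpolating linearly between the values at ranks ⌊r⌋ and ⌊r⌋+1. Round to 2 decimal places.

33.51

Sorted: 1.8, 4.1, 5.6, 6.2, 9.5, 16.4, 20.1, 23.0, 30.9, 31.6, 34.6, 36.6.
n = 12.
P10: r = 1.3; ranks 1–2 are 1.8, 4.1; interpolating gives 2.49.
P90: r = 11.7; ranks 11–12 are 34.6, 36.6; interpolating gives 36.
Difference: 36 − 2.49 = 33.51.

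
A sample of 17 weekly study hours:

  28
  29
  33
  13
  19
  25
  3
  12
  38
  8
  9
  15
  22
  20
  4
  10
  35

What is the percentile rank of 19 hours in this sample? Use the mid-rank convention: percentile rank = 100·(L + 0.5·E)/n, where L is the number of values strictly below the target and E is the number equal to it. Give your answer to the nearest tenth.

Sorted: 3, 4, 8, 9, 10, 12, 13, 15, 19, 20, 22, 25, 28, 29, 33, 35, 38.
Count below 19: L = 8; count equal: E = 1; n = 17.
Percentile rank = 100·(8 + 0.5·1)/17 = 100·8.5/17 = 50.

50.0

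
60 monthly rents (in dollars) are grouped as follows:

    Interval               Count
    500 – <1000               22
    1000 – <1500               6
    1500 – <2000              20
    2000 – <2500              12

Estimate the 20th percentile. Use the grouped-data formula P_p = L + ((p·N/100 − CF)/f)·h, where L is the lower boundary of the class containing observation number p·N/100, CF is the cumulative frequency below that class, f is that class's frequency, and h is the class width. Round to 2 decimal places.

N = 60; target position k = 20/100 · 60 = 12.
Cumulative frequencies: 22, 28, 48, 60.
Observation 12 falls in the class 500 – <1000.
L = 500, CF = 0, f = 22, h = 500.
P20 = 500 + ((12 − 0)/22)·500 = 500 + 272.727 = 772.727.

772.73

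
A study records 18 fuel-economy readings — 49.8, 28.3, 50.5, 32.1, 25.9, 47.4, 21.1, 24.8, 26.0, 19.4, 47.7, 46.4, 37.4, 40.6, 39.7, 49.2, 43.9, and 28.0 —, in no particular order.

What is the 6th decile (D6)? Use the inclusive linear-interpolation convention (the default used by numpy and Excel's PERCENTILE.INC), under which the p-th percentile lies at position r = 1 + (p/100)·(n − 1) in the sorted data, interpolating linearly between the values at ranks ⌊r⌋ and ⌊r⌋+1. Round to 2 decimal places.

41.26

Sorted: 19.4, 21.1, 24.8, 25.9, 26.0, 28.0, 28.3, 32.1, 37.4, 39.7, 40.6, 43.9, 46.4, 47.4, 47.7, 49.2, 49.8, 50.5.
n = 18.
r = 1 + (60/100)·(18 − 1) = 1 + 10.2 = 11.2.
Rank 11 is 40.6 and rank 12 is 43.9.
Interpolate: 40.6 + 0.2·(43.9 − 40.6) = 40.6 + 0.2·3.3 = 41.26.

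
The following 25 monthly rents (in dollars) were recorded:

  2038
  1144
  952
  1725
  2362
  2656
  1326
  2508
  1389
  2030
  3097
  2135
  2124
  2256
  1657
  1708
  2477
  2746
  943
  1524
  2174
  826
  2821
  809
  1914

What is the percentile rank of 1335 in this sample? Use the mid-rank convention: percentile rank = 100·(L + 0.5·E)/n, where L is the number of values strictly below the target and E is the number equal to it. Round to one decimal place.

Sorted: 809, 826, 943, 952, 1144, 1326, 1389, 1524, 1657, 1708, 1725, 1914, 2030, 2038, 2124, 2135, 2174, 2256, 2362, 2477, 2508, 2656, 2746, 2821, 3097.
Count below 1335: L = 6; count equal: E = 0; n = 25.
Percentile rank = 100·(6 + 0.5·0)/25 = 100·6/25 = 24.

24.0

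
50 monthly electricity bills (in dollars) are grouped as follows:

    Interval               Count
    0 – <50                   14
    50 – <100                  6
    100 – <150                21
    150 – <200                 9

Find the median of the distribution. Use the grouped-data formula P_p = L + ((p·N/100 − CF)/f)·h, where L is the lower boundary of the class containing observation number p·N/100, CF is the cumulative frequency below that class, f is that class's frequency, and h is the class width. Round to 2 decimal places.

N = 50; target position k = 50/100 · 50 = 25.
Cumulative frequencies: 14, 20, 41, 50.
Observation 25 falls in the class 100 – <150.
L = 100, CF = 20, f = 21, h = 50.
P50 = 100 + ((25 − 20)/21)·50 = 100 + 11.9048 = 111.905.

111.90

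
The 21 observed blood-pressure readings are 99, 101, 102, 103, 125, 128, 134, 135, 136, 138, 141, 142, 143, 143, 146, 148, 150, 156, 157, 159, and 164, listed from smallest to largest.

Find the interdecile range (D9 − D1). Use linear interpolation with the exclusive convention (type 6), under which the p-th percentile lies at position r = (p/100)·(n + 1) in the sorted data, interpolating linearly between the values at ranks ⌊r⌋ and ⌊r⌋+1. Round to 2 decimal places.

57.40

n = 21.
P10: r = 2.2; ranks 2–3 are 101, 102; interpolating gives 101.2.
P90: r = 19.8; ranks 19–20 are 157, 159; interpolating gives 158.6.
Difference: 158.6 − 101.2 = 57.4.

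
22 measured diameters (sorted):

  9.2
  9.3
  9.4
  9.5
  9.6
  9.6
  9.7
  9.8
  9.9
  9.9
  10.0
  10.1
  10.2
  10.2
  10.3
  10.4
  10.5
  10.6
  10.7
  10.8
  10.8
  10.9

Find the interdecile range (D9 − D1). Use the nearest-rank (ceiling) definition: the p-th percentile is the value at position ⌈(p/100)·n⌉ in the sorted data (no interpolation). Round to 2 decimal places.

n = 22.
P10: rank ⌈10/100·22⌉ = 3 → 9.4.
P90: rank ⌈90/100·22⌉ = 20 → 10.8.
Difference: 10.8 − 9.4 = 1.4.

1.40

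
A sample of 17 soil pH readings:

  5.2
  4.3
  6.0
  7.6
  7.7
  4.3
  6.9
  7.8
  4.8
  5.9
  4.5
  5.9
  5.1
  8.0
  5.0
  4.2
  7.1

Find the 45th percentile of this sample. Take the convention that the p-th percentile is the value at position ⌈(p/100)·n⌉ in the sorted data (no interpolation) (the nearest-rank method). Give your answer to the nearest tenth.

5.2

Sorted: 4.2, 4.3, 4.3, 4.5, 4.8, 5.0, 5.1, 5.2, 5.9, 5.9, 6.0, 6.9, 7.1, 7.6, 7.7, 7.8, 8.0.
n = 17.
Position = ⌈45/100 · 17⌉ = ⌈7.65⌉ = 8.
The value at rank 8 is 5.2.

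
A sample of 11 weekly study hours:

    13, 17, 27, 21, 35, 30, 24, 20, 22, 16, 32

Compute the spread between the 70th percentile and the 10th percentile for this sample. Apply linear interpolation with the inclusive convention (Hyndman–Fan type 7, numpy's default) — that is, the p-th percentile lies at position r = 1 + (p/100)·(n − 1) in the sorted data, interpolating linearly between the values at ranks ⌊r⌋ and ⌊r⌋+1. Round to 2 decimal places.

11.00

Sorted: 13, 16, 17, 20, 21, 22, 24, 27, 30, 32, 35.
n = 11.
P10: r = 2 (integer) → 16.
P70: r = 8 (integer) → 27.
Difference: 27 − 16 = 11.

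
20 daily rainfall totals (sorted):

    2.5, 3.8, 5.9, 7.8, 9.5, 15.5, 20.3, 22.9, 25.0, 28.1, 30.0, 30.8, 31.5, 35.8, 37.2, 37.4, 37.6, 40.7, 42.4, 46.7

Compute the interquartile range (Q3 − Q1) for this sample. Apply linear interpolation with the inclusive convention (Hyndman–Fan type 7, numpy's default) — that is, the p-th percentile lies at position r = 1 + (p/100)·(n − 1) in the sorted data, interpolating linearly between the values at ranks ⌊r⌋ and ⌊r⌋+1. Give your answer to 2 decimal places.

n = 20.
P25: r = 5.75; ranks 5–6 are 9.5, 15.5; interpolating gives 14.
P75: r = 15.25; ranks 15–16 are 37.2, 37.4; interpolating gives 37.25.
Difference: 37.25 − 14 = 23.25.

23.25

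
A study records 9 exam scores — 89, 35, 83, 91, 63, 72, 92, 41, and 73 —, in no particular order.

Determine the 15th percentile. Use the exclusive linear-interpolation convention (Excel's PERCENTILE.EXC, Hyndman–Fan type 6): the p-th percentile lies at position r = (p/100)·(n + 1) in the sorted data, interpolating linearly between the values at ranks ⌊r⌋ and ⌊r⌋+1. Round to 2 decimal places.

Sorted: 35, 41, 63, 72, 73, 83, 89, 91, 92.
n = 9.
r = (15/100)·(9 + 1) = 1.5.
Rank 1 is 35 and rank 2 is 41.
Interpolate: 35 + 0.5·(41 − 35) = 35 + 0.5·6 = 38.

38.00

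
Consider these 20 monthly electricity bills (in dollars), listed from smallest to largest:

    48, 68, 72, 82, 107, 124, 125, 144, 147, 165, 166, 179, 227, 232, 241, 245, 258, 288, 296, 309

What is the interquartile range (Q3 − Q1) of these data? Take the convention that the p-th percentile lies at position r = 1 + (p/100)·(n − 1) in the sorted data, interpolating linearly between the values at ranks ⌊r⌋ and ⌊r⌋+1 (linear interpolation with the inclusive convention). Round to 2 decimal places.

122.25

n = 20.
P25: r = 5.75; ranks 5–6 are 107, 124; interpolating gives 119.75.
P75: r = 15.25; ranks 15–16 are 241, 245; interpolating gives 242.
Difference: 242 − 119.75 = 122.25.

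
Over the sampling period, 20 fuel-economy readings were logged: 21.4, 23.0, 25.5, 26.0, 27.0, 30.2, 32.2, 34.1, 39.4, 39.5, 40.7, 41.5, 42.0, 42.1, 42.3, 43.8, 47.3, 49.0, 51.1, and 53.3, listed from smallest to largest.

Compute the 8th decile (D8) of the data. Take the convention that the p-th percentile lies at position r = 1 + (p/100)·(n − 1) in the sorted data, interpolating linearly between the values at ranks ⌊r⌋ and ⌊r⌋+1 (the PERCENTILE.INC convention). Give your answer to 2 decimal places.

n = 20.
r = 1 + (80/100)·(20 − 1) = 1 + 15.2 = 16.2.
Rank 16 is 43.8 and rank 17 is 47.3.
Interpolate: 43.8 + 0.2·(47.3 − 43.8) = 43.8 + 0.2·3.5 = 44.5.

44.50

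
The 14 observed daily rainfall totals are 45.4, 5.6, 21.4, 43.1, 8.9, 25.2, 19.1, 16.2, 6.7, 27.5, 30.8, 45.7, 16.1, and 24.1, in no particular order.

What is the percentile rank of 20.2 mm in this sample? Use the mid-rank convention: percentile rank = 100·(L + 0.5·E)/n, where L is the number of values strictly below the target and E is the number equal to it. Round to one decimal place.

42.9

Sorted: 5.6, 6.7, 8.9, 16.1, 16.2, 19.1, 21.4, 24.1, 25.2, 27.5, 30.8, 43.1, 45.4, 45.7.
Count below 20.2: L = 6; count equal: E = 0; n = 14.
Percentile rank = 100·(6 + 0.5·0)/14 = 100·6/14 = 42.86.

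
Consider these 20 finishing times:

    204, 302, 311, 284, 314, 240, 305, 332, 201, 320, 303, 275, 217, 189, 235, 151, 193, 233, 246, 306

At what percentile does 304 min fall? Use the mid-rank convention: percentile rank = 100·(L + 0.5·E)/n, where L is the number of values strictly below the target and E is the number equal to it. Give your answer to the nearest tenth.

70.0

Sorted: 151, 189, 193, 201, 204, 217, 233, 235, 240, 246, 275, 284, 302, 303, 305, 306, 311, 314, 320, 332.
Count below 304: L = 14; count equal: E = 0; n = 20.
Percentile rank = 100·(14 + 0.5·0)/20 = 100·14/20 = 70.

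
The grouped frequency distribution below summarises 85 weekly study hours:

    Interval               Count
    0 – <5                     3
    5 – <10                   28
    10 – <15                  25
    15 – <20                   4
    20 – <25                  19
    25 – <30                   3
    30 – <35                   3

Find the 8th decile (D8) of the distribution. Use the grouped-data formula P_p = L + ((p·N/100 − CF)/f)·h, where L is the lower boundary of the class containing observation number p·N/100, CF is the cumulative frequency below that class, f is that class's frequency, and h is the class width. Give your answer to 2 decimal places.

N = 85; target position k = 80/100 · 85 = 68.
Cumulative frequencies: 3, 31, 56, 60, 79, 82, 85.
Observation 68 falls in the class 20 – <25.
L = 20, CF = 60, f = 19, h = 5.
P80 = 20 + ((68 − 60)/19)·5 = 20 + 2.10526 = 22.1053.

22.11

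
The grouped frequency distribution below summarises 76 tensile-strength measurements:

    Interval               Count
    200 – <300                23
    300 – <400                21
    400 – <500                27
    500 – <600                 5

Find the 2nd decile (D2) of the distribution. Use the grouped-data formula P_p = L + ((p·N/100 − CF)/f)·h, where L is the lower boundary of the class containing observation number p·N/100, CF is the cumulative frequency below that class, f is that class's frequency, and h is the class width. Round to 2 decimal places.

266.09

N = 76; target position k = 20/100 · 76 = 15.2.
Cumulative frequencies: 23, 44, 71, 76.
Observation 15.2 falls in the class 200 – <300.
L = 200, CF = 0, f = 23, h = 100.
P20 = 200 + ((15.2 − 0)/23)·100 = 200 + 66.087 = 266.087.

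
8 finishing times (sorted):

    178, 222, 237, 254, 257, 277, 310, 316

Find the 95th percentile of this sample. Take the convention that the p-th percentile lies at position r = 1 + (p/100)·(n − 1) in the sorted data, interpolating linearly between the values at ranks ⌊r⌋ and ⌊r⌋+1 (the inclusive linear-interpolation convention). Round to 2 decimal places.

313.90

n = 8.
r = 1 + (95/100)·(8 − 1) = 1 + 6.65 = 7.65.
Rank 7 is 310 and rank 8 is 316.
Interpolate: 310 + 0.65·(316 − 310) = 310 + 0.65·6 = 313.9.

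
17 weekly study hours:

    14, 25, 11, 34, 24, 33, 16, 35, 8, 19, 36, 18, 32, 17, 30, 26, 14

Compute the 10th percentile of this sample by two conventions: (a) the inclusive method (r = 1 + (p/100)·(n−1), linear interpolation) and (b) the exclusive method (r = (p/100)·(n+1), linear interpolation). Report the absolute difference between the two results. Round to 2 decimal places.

Sorted: 8, 11, 14, 14, 16, 17, 18, 19, 24, 25, 26, 30, 32, 33, 34, 35, 36.
n = 17.
(a) r = 2.6; between ranks 2 (11) and 3 (14): 12.8.
(b) r = 1.8; between ranks 1 (8) and 2 (11): 10.4.
|12.8 − 10.4| = 2.4.

2.40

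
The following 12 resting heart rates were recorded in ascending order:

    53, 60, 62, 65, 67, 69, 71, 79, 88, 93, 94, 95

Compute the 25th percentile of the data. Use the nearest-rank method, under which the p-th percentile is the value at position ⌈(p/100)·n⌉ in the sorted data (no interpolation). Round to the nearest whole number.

n = 12.
Position = ⌈25/100 · 12⌉ = ⌈3⌉ = 3.
The value at rank 3 is 62.

62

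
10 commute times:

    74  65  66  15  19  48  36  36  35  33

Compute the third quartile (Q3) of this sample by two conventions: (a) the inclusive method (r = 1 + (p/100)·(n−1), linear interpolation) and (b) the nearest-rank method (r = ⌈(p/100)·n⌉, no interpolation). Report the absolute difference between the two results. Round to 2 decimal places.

4.25

Sorted: 15, 19, 33, 35, 36, 36, 48, 65, 66, 74.
n = 10.
(a) r = 7.75; between ranks 7 (48) and 8 (65): 60.75.
(b) the nearest-rank method: rank 8 → 65.
|60.75 − 65| = 4.25.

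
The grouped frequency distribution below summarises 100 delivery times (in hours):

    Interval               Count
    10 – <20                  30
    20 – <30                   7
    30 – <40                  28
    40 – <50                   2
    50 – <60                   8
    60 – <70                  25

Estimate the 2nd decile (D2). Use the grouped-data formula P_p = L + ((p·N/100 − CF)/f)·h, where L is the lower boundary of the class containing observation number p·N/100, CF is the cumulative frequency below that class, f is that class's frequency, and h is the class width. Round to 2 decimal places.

16.67

N = 100; target position k = 20/100 · 100 = 20.
Cumulative frequencies: 30, 37, 65, 67, 75, 100.
Observation 20 falls in the class 10 – <20.
L = 10, CF = 0, f = 30, h = 10.
P20 = 10 + ((20 − 0)/30)·10 = 10 + 6.66667 = 16.6667.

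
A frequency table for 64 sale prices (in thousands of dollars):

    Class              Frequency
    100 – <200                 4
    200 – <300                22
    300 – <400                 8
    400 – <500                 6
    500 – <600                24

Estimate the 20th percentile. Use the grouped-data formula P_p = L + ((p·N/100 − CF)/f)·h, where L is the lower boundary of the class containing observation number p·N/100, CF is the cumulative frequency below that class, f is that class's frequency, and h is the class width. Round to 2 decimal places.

N = 64; target position k = 20/100 · 64 = 12.8.
Cumulative frequencies: 4, 26, 34, 40, 64.
Observation 12.8 falls in the class 200 – <300.
L = 200, CF = 4, f = 22, h = 100.
P20 = 200 + ((12.8 − 4)/22)·100 = 200 + 40 = 240.

240.00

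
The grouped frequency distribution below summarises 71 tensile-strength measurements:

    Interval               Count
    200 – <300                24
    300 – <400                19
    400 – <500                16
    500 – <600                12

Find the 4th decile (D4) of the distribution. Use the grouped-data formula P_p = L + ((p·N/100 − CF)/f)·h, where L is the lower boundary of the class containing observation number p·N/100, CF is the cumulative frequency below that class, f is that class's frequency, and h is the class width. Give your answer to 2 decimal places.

323.16

N = 71; target position k = 40/100 · 71 = 28.4.
Cumulative frequencies: 24, 43, 59, 71.
Observation 28.4 falls in the class 300 – <400.
L = 300, CF = 24, f = 19, h = 100.
P40 = 300 + ((28.4 − 24)/19)·100 = 300 + 23.1579 = 323.158.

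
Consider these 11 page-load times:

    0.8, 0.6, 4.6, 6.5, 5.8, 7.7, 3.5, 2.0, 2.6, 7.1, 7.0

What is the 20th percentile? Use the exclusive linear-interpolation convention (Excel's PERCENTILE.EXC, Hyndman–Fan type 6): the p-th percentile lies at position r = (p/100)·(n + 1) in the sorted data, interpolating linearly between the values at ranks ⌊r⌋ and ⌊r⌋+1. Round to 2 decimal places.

1.28

Sorted: 0.6, 0.8, 2.0, 2.6, 3.5, 4.6, 5.8, 6.5, 7.0, 7.1, 7.7.
n = 11.
r = (20/100)·(11 + 1) = 2.4.
Rank 2 is 0.8 and rank 3 is 2.0.
Interpolate: 0.8 + 0.4·(2.0 − 0.8) = 0.8 + 0.4·1.2 = 1.28.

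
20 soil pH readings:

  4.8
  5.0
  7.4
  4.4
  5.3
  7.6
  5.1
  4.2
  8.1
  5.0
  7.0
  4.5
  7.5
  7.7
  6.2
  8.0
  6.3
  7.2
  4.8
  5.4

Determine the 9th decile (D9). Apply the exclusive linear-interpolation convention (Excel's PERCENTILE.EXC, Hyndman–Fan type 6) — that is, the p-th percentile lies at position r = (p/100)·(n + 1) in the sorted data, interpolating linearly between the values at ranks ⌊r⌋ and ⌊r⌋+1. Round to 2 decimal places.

7.97

Sorted: 4.2, 4.4, 4.5, 4.8, 4.8, 5.0, 5.0, 5.1, 5.3, 5.4, 6.2, 6.3, 7.0, 7.2, 7.4, 7.5, 7.6, 7.7, 8.0, 8.1.
n = 20.
r = (90/100)·(20 + 1) = 18.9.
Rank 18 is 7.7 and rank 19 is 8.0.
Interpolate: 7.7 + 0.9·(8.0 − 7.7) = 7.7 + 0.9·0.3 = 7.97.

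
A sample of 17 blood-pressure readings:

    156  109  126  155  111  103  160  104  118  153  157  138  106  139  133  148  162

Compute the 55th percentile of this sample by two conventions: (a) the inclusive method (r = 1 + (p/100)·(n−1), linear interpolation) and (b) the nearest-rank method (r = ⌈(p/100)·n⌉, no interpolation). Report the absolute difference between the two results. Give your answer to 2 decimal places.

Sorted: 103, 104, 106, 109, 111, 118, 126, 133, 138, 139, 148, 153, 155, 156, 157, 160, 162.
n = 17.
(a) r = 9.8; between ranks 9 (138) and 10 (139): 138.8.
(b) the nearest-rank method: rank 10 → 139.
|138.8 − 139| = 0.2.

0.20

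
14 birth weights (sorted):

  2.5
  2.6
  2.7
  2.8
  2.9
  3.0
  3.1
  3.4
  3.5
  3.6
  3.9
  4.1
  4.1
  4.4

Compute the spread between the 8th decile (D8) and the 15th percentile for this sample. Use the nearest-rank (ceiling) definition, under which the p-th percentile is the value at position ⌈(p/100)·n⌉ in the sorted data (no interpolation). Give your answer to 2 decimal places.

1.40

n = 14.
P15: rank ⌈15/100·14⌉ = 3 → 2.7.
P80: rank ⌈80/100·14⌉ = 12 → 4.1.
Difference: 4.1 − 2.7 = 1.4.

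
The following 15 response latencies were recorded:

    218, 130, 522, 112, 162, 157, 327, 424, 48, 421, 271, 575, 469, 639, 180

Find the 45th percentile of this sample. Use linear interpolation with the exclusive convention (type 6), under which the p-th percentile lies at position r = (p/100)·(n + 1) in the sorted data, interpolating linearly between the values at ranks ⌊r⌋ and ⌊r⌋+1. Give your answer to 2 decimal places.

Sorted: 48, 112, 130, 157, 162, 180, 218, 271, 327, 421, 424, 469, 522, 575, 639.
n = 15.
r = (45/100)·(15 + 1) = 7.2.
Rank 7 is 218 and rank 8 is 271.
Interpolate: 218 + 0.2·(271 − 218) = 218 + 0.2·53 = 228.6.

228.60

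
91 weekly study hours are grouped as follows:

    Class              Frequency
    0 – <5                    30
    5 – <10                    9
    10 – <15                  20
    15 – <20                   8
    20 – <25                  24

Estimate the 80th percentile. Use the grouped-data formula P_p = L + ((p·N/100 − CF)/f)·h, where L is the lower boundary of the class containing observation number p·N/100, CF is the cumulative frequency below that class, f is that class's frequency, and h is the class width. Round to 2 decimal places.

N = 91; target position k = 80/100 · 91 = 72.8.
Cumulative frequencies: 30, 39, 59, 67, 91.
Observation 72.8 falls in the class 20 – <25.
L = 20, CF = 67, f = 24, h = 5.
P80 = 20 + ((72.8 − 67)/24)·5 = 20 + 1.20833 = 21.2083.

21.21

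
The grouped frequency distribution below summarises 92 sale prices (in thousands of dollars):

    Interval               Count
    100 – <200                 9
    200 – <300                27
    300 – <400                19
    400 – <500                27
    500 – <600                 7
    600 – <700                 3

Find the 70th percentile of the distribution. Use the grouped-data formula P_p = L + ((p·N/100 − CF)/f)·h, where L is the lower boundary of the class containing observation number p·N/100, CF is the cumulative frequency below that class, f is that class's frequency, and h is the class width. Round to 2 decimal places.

N = 92; target position k = 70/100 · 92 = 64.4.
Cumulative frequencies: 9, 36, 55, 82, 89, 92.
Observation 64.4 falls in the class 400 – <500.
L = 400, CF = 55, f = 27, h = 100.
P70 = 400 + ((64.4 − 55)/27)·100 = 400 + 34.8148 = 434.815.

434.81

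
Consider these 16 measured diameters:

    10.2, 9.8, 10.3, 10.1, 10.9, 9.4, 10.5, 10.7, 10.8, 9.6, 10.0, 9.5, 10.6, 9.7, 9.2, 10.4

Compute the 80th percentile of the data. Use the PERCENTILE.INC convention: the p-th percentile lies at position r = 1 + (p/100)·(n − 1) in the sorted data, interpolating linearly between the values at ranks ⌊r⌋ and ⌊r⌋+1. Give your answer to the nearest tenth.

10.6

Sorted: 9.2, 9.4, 9.5, 9.6, 9.7, 9.8, 10.0, 10.1, 10.2, 10.3, 10.4, 10.5, 10.6, 10.7, 10.8, 10.9.
n = 16.
r = 1 + (80/100)·(16 − 1) = 1 + 12 = 13.
r is an integer, so P80 is the value at rank 13: 10.6.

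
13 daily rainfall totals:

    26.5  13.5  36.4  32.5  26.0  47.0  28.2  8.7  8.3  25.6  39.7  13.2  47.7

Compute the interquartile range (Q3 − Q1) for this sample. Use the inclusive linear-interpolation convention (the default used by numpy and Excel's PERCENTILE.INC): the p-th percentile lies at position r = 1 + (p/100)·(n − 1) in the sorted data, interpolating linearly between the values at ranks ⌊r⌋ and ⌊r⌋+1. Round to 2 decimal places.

Sorted: 8.3, 8.7, 13.2, 13.5, 25.6, 26.0, 26.5, 28.2, 32.5, 36.4, 39.7, 47.0, 47.7.
n = 13.
P25: r = 4 (integer) → 13.5.
P75: r = 10 (integer) → 36.4.
Difference: 36.4 − 13.5 = 22.9.

22.90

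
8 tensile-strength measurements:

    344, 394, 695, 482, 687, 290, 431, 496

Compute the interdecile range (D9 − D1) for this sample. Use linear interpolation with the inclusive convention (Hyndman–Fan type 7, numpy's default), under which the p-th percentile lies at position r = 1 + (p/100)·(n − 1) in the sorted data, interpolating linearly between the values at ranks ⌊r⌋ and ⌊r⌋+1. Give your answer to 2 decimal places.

361.60

Sorted: 290, 344, 394, 431, 482, 496, 687, 695.
n = 8.
P10: r = 1.7; ranks 1–2 are 290, 344; interpolating gives 327.8.
P90: r = 7.3; ranks 7–8 are 687, 695; interpolating gives 689.4.
Difference: 689.4 − 327.8 = 361.6.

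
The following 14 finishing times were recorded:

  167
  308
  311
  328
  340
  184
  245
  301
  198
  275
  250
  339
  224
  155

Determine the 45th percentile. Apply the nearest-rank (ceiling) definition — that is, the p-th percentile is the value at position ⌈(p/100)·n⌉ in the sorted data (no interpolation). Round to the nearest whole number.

Sorted: 155, 167, 184, 198, 224, 245, 250, 275, 301, 308, 311, 328, 339, 340.
n = 14.
Position = ⌈45/100 · 14⌉ = ⌈6.3⌉ = 7.
The value at rank 7 is 250.

250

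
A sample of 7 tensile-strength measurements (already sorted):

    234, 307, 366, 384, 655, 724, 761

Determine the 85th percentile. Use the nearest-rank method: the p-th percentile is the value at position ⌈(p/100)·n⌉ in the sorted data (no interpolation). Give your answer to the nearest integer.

724

n = 7.
Position = ⌈85/100 · 7⌉ = ⌈5.95⌉ = 6.
The value at rank 6 is 724.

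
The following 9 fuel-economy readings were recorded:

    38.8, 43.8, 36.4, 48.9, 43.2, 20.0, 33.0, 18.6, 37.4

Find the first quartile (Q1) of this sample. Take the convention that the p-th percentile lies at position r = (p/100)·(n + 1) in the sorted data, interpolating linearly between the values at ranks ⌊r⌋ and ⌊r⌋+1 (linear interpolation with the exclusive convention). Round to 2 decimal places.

Sorted: 18.6, 20.0, 33.0, 36.4, 37.4, 38.8, 43.2, 43.8, 48.9.
n = 9.
r = (25/100)·(9 + 1) = 2.5.
Rank 2 is 20.0 and rank 3 is 33.0.
Interpolate: 20.0 + 0.5·(33.0 − 20.0) = 20.0 + 0.5·13 = 26.5.

26.50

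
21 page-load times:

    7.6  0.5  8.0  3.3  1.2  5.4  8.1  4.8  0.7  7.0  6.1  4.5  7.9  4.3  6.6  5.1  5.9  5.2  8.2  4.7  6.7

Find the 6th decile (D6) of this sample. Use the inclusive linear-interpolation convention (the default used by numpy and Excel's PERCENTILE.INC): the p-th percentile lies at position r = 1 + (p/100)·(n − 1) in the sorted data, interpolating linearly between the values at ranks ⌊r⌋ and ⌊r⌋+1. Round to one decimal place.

6.1

Sorted: 0.5, 0.7, 1.2, 3.3, 4.3, 4.5, 4.7, 4.8, 5.1, 5.2, 5.4, 5.9, 6.1, 6.6, 6.7, 7.0, 7.6, 7.9, 8.0, 8.1, 8.2.
n = 21.
r = 1 + (60/100)·(21 − 1) = 1 + 12 = 13.
r is an integer, so P60 is the value at rank 13: 6.1.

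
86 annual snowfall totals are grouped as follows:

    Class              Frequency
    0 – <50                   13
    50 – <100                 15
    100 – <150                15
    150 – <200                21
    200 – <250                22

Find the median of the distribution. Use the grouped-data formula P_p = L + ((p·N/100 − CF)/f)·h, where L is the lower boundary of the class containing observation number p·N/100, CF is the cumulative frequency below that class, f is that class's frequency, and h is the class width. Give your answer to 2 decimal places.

150.00

N = 86; target position k = 50/100 · 86 = 43.
Cumulative frequencies: 13, 28, 43, 64, 86.
Observation 43 falls in the class 100 – <150.
L = 100, CF = 28, f = 15, h = 50.
P50 = 100 + ((43 − 28)/15)·50 = 100 + 50 = 150.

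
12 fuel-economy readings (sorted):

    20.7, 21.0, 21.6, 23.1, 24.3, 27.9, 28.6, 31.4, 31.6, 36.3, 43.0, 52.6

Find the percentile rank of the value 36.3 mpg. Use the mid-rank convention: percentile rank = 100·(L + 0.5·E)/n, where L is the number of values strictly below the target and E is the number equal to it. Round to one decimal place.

Count below 36.3: L = 9; count equal: E = 1; n = 12.
Percentile rank = 100·(9 + 0.5·1)/12 = 100·9.5/12 = 79.17.

79.2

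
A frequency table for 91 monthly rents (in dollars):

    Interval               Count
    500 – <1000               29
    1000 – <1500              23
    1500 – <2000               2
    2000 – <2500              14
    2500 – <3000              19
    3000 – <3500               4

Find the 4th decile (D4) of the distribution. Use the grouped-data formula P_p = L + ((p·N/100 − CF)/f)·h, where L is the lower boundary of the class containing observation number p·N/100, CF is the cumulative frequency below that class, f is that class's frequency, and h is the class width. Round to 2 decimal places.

1160.87

N = 91; target position k = 40/100 · 91 = 36.4.
Cumulative frequencies: 29, 52, 54, 68, 87, 91.
Observation 36.4 falls in the class 1000 – <1500.
L = 1000, CF = 29, f = 23, h = 500.
P40 = 1000 + ((36.4 − 29)/23)·500 = 1000 + 160.87 = 1160.87.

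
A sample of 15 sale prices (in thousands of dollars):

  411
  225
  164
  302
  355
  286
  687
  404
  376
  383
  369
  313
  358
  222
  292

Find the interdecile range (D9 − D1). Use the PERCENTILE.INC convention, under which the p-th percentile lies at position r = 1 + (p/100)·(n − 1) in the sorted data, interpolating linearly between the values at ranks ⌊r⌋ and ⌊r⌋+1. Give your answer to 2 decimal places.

185.00

Sorted: 164, 222, 225, 286, 292, 302, 313, 355, 358, 369, 376, 383, 404, 411, 687.
n = 15.
P10: r = 2.4; ranks 2–3 are 222, 225; interpolating gives 223.2.
P90: r = 13.6; ranks 13–14 are 404, 411; interpolating gives 408.2.
Difference: 408.2 − 223.2 = 185.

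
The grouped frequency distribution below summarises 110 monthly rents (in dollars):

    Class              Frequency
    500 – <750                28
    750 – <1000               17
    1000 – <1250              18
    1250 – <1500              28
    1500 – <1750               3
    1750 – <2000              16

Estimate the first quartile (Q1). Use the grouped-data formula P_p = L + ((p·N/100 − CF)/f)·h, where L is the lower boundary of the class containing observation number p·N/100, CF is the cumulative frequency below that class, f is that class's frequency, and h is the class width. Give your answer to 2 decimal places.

N = 110; target position k = 25/100 · 110 = 27.5.
Cumulative frequencies: 28, 45, 63, 91, 94, 110.
Observation 27.5 falls in the class 500 – <750.
L = 500, CF = 0, f = 28, h = 250.
P25 = 500 + ((27.5 − 0)/28)·250 = 500 + 245.536 = 745.536.

745.54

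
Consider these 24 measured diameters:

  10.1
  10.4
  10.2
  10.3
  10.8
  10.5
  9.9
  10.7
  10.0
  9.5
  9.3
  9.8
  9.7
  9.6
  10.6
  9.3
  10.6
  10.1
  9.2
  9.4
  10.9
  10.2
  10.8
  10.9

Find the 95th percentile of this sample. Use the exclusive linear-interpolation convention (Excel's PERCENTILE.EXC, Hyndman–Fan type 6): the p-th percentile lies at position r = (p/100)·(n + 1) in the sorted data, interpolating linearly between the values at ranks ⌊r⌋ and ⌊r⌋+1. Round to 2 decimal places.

10.90

Sorted: 9.2, 9.3, 9.3, 9.4, 9.5, 9.6, 9.7, 9.8, 9.9, 10.0, 10.1, 10.1, 10.2, 10.2, 10.3, 10.4, 10.5, 10.6, 10.6, 10.7, 10.8, 10.8, 10.9, 10.9.
n = 24.
r = (95/100)·(24 + 1) = 23.75.
Rank 23 is 10.9 and rank 24 is 10.9.
Interpolate: 10.9 + 0.75·(10.9 − 10.9) = 10.9 + 0.75·0 = 10.9.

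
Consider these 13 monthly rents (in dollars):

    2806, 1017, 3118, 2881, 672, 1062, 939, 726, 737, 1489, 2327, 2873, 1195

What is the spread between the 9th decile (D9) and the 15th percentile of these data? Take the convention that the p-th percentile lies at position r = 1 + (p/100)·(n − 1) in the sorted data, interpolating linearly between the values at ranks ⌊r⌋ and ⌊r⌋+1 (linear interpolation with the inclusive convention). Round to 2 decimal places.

2144.60

Sorted: 672, 726, 737, 939, 1017, 1062, 1195, 1489, 2327, 2806, 2873, 2881, 3118.
n = 13.
P15: r = 2.8; ranks 2–3 are 726, 737; interpolating gives 734.8.
P90: r = 11.8; ranks 11–12 are 2873, 2881; interpolating gives 2879.4.
Difference: 2879.4 − 734.8 = 2144.6.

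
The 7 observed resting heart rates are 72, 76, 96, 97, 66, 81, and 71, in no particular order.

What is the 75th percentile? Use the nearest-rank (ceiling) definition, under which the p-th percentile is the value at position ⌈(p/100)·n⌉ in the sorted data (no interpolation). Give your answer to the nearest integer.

96

Sorted: 66, 71, 72, 76, 81, 96, 97.
n = 7.
Position = ⌈75/100 · 7⌉ = ⌈5.25⌉ = 6.
The value at rank 6 is 96.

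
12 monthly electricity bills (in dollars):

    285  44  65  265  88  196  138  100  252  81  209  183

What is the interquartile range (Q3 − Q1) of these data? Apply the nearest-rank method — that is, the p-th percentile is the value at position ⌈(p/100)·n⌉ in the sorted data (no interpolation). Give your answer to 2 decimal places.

128.00

Sorted: 44, 65, 81, 88, 100, 138, 183, 196, 209, 252, 265, 285.
n = 12.
P25: rank ⌈25/100·12⌉ = 3 → 81.
P75: rank ⌈75/100·12⌉ = 9 → 209.
Difference: 209 − 81 = 128.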